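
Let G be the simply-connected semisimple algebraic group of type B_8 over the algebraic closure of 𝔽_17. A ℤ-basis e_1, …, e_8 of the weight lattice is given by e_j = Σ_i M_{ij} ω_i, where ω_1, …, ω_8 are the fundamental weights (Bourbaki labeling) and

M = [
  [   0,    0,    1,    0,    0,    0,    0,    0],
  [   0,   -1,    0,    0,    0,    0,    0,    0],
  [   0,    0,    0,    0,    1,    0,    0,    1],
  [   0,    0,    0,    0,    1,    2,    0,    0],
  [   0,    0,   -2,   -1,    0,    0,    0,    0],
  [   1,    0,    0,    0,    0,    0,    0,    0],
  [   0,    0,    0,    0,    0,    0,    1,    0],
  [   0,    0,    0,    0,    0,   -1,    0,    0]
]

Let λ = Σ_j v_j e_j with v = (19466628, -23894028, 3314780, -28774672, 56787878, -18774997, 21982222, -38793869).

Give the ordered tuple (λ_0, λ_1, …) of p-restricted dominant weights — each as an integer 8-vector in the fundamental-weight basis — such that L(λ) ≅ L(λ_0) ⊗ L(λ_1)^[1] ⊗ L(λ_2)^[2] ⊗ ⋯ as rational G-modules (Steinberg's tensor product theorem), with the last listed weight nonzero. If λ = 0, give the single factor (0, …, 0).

((1, 1, 2, 4, 11, 13, 15, 10), (14, 5, 0, 1, 11, 9, 0, 6), (11, 7, 9, 12, 7, 4, 5, 8), (11, 1, 7, 5, 2, 1, 3, 13), (5, 14, 11, 9, 10, 12, 8, 3), (2, 16, 12, 13, 15, 13, 15, 13))

Compute c_i = Σ_j M_{ij} v_j with v = (19466628, -23894028, 3314780, -28774672, 56787878, -18774997, 21982222, -38793869):
  c_1 = 0·19466628 + (0)·(-23894028) + 1·3314780 + (0)·(-28774672) + 0·56787878 + (0)·(-18774997) + 0·21982222 + (0)·(-38793869) = 3314780
  c_2 = 0·19466628 + (-1)·(-23894028) + 0·3314780 + (0)·(-28774672) + 0·56787878 + (0)·(-18774997) + 0·21982222 + (0)·(-38793869) = 23894028
  c_3 = 0·19466628 + (0)·(-23894028) + 0·3314780 + (0)·(-28774672) + 1·56787878 + (0)·(-18774997) + 0·21982222 + (1)·(-38793869) = 17994009
  c_4 = 0·19466628 + (0)·(-23894028) + 0·3314780 + (0)·(-28774672) + 1·56787878 + (2)·(-18774997) + 0·21982222 + (0)·(-38793869) = 19237884
  c_5 = 0·19466628 + (0)·(-23894028) + (-2)·(3314780) + (-1)·(-28774672) + 0·56787878 + (0)·(-18774997) + 0·21982222 + (0)·(-38793869) = 22145112
  c_6 = 1·19466628 + (0)·(-23894028) + 0·3314780 + (0)·(-28774672) + 0·56787878 + (0)·(-18774997) + 0·21982222 + (0)·(-38793869) = 19466628
  c_7 = 0·19466628 + (0)·(-23894028) + 0·3314780 + (0)·(-28774672) + 0·56787878 + (0)·(-18774997) + 1·21982222 + (0)·(-38793869) = 21982222
  c_8 = 0·19466628 + (0)·(-23894028) + 0·3314780 + (0)·(-28774672) + 0·56787878 + (-1)·(-18774997) + 0·21982222 + (0)·(-38793869) = 18774997
Expand coordinatewise in base 17:
  c_1 = 3314780 = 1·17^0 + 14·17^1 + 11·17^2 + 11·17^3 + 5·17^4 + 2·17^5
  c_2 = 23894028 = 1·17^0 + 5·17^1 + 7·17^2 + 1·17^3 + 14·17^4 + 16·17^5
  c_3 = 17994009 = 2·17^0 + 0·17^1 + 9·17^2 + 7·17^3 + 11·17^4 + 12·17^5
  c_4 = 19237884 = 4·17^0 + 1·17^1 + 12·17^2 + 5·17^3 + 9·17^4 + 13·17^5
  c_5 = 22145112 = 11·17^0 + 11·17^1 + 7·17^2 + 2·17^3 + 10·17^4 + 15·17^5
  c_6 = 19466628 = 13·17^0 + 9·17^1 + 4·17^2 + 1·17^3 + 12·17^4 + 13·17^5
  c_7 = 21982222 = 15·17^0 + 0·17^1 + 5·17^2 + 3·17^3 + 8·17^4 + 15·17^5
  c_8 = 18774997 = 10·17^0 + 6·17^1 + 8·17^2 + 13·17^3 + 3·17^4 + 13·17^5
p-restricted factor λ_0 = (1, 1, 2, 4, 11, 13, 15, 10)
p-restricted factor λ_1 = (14, 5, 0, 1, 11, 9, 0, 6)
p-restricted factor λ_2 = (11, 7, 9, 12, 7, 4, 5, 8)
p-restricted factor λ_3 = (11, 1, 7, 5, 2, 1, 3, 13)
p-restricted factor λ_4 = (5, 14, 11, 9, 10, 12, 8, 3)
p-restricted factor λ_5 = (2, 16, 12, 13, 15, 13, 15, 13)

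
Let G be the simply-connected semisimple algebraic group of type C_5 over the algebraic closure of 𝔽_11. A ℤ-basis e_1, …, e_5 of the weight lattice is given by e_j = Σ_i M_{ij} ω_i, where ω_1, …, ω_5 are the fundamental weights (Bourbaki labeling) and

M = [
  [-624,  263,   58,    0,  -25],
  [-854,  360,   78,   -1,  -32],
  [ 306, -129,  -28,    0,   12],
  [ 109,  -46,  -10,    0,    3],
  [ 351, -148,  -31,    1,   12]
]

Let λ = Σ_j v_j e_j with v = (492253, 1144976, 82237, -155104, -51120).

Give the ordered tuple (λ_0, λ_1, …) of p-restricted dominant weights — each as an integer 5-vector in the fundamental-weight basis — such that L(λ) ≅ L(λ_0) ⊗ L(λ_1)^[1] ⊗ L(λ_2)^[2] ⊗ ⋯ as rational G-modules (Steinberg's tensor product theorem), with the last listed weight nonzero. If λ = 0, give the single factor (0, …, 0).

Change of basis e → ω: c = M·v where v = (492253, 1144976, 82237, -155104, -51120):
  c_1 = (-624)·(492253) + (263)·(1144976) + (58)·(82237) + (0)·(-155104) + (-25)·(-51120) = 10562
  c_2 = (-854)·(492253) + (360)·(1144976) + (78)·(82237) + (-1)·(-155104) + (-32)·(-51120) = 12728
  c_3 = (306)·(492253) + (-129)·(1144976) + (-28)·(82237) + (0)·(-155104) + (12)·(-51120) = 11438
  c_4 = (109)·(492253) + (-46)·(1144976) + (-10)·(82237) + (0)·(-155104) + (3)·(-51120) = 10951
  c_5 = (351)·(492253) + (-148)·(1144976) + (-31)·(82237) + (1)·(-155104) + (12)·(-51120) = 6464
p = 11; digits c_i = Σ_j d_{ij}·11^j, 0 ≤ d_{ij} < 11:
  c_1 = 10562 = 2·11^0 + 3·11^1 + 10·11^2 + 7·11^3
  c_2 = 12728 = 1·11^0 + 2·11^1 + 6·11^2 + 9·11^3
  c_3 = 11438 = 9·11^0 + 5·11^1 + 6·11^2 + 8·11^3
  c_4 = 10951 = 6·11^0 + 5·11^1 + 2·11^2 + 8·11^3
  c_5 = 6464 = 7·11^0 + 4·11^1 + 9·11^2 + 4·11^3
λ_0 = (2, 1, 9, 6, 7)
λ_1 = (3, 2, 5, 5, 4)
λ_2 = (10, 6, 6, 2, 9)
λ_3 = (7, 9, 8, 8, 4)

((2, 1, 9, 6, 7), (3, 2, 5, 5, 4), (10, 6, 6, 2, 9), (7, 9, 8, 8, 4))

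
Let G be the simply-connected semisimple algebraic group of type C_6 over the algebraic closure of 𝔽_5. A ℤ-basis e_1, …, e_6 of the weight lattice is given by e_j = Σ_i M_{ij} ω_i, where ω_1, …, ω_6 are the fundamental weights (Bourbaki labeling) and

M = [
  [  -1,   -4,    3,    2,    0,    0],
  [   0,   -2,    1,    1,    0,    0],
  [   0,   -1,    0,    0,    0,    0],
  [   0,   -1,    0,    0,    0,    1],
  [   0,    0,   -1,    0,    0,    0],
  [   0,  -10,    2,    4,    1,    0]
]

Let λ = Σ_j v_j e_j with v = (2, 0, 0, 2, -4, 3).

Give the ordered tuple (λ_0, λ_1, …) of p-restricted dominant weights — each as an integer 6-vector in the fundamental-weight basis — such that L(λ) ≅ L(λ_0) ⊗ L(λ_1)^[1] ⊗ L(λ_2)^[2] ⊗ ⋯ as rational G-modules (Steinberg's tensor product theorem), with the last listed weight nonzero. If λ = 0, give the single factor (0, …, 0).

((2, 2, 0, 3, 0, 4),)

In the fundamental-weight basis, λ has coordinates c = M·v (v = (2, 0, 0, 2, -4, 3)):
  c_1 = (-1)·(2) + (-4)·(0) + (3)·(0) + (2)·(2) + (0)·(-4) + (0)·(3) = 2
  c_2 = (0)·(2) + (-2)·(0) + (1)·(0) + (1)·(2) + (0)·(-4) + (0)·(3) = 2
  c_3 = (0)·(2) + (-1)·(0) + (0)·(0) + (0)·(2) + (0)·(-4) + (0)·(3) = 0
  c_4 = (0)·(2) + (-1)·(0) + (0)·(0) + (0)·(2) + (0)·(-4) + (1)·(3) = 3
  c_5 = (0)·(2) + (0)·(0) + (-1)·(0) + (0)·(2) + (0)·(-4) + (0)·(3) = 0
  c_6 = (0)·(2) + (-10)·(0) + (2)·(0) + (4)·(2) + (1)·(-4) + (0)·(3) = 4
p = 5; digits c_i = Σ_j d_{ij}·5^j, 0 ≤ d_{ij} < 5:
  c_1 = 2 = 2·5^0
  c_2 = 2 = 2·5^0
  c_3 = 0
  c_4 = 3 = 3·5^0
  c_5 = 0
  c_6 = 4 = 4·5^0
λ_0 = (2, 2, 0, 3, 0, 4)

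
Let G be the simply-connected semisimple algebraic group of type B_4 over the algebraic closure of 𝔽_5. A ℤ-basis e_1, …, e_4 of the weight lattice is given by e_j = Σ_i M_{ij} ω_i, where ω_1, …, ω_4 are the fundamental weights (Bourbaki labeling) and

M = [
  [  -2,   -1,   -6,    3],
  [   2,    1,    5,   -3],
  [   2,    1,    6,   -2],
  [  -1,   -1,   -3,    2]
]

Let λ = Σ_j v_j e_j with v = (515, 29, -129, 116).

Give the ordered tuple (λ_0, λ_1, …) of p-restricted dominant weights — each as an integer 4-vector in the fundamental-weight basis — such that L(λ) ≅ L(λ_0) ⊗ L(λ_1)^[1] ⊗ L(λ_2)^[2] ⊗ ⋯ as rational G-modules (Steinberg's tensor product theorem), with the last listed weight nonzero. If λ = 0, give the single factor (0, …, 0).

Compute c_i = Σ_j M_{ij} v_j with v = (515, 29, -129, 116):
  c_1 = (-2)·(515) + (-1)·(29) + (-6)·(-129) + 3·116 = 63
  c_2 = 2·515 + 1·29 + (5)·(-129) + (-3)·(116) = 66
  c_3 = 2·515 + 1·29 + (6)·(-129) + (-2)·(116) = 53
  c_4 = (-1)·(515) + (-1)·(29) + (-3)·(-129) + 2·116 = 75
p = 5; digits c_i = Σ_j d_{ij}·5^j, 0 ≤ d_{ij} < 5:
  c_1 = 63 = 3·5^0 + 2·5^1 + 2·5^2
  c_2 = 66 = 1·5^0 + 3·5^1 + 2·5^2
  c_3 = 53 = 3·5^0 + 0·5^1 + 2·5^2
  c_4 = 75 = 0·5^0 + 0·5^1 + 3·5^2
Factor λ_0 = (3, 1, 3, 0)
Factor λ_1 = (2, 3, 0, 0)
Factor λ_2 = (2, 2, 2, 3)

((3, 1, 3, 0), (2, 3, 0, 0), (2, 2, 2, 3))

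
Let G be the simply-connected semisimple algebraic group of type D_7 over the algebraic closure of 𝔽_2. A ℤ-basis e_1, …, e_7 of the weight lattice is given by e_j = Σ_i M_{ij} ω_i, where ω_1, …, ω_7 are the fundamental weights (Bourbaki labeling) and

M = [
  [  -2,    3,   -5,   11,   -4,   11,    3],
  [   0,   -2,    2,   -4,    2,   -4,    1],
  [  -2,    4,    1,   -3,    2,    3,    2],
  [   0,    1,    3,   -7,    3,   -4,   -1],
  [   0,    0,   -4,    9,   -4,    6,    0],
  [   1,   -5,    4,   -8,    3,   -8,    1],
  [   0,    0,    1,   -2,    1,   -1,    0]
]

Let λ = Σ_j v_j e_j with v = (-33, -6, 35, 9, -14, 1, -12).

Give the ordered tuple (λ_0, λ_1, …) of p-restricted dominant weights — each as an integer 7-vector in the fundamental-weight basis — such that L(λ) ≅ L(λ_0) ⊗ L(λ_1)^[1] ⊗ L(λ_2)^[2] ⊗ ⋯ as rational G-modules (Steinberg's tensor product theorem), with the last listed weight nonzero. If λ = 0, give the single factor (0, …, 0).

((1, 0, 1, 0, 1, 1, 0), (1, 1, 0, 1, 1, 1, 1))

Compute c_i = Σ_j M_{ij} v_j with v = (-33, -6, 35, 9, -14, 1, -12):
  c_1 = -2*-33 + 3*-6 + -5*35 + 11*9 + -4*-14 + 11*1 + 3*-12 = 3
  c_2 = 0*-33 + -2*-6 + 2*35 + -4*9 + 2*-14 + -4*1 + 1*-12 = 2
  c_3 = -2*-33 + 4*-6 + 1*35 + -3*9 + 2*-14 + 3*1 + 2*-12 = 1
  c_4 = 0*-33 + 1*-6 + 3*35 + -7*9 + 3*-14 + -4*1 + -1*-12 = 2
  c_5 = 0*-33 + 0*-6 + -4*35 + 9*9 + -4*-14 + 6*1 + 0*-12 = 3
  c_6 = 1*-33 + -5*-6 + 4*35 + -8*9 + 3*-14 + -8*1 + 1*-12 = 3
  c_7 = 0*-33 + 0*-6 + 1*35 + -2*9 + 1*-14 + -1*1 + 0*-12 = 2
Writing each c_i in base p = 2:
  c_1 = 3 = 1·2^0 + 1·2^1
  c_2 = 2 = 0·2^0 + 1·2^1
  c_3 = 1 = 1·2^0
  c_4 = 2 = 0·2^0 + 1·2^1
  c_5 = 3 = 1·2^0 + 1·2^1
  c_6 = 3 = 1·2^0 + 1·2^1
  c_7 = 2 = 0·2^0 + 1·2^1
p-restricted factor λ_0 = (1, 0, 1, 0, 1, 1, 0)
p-restricted factor λ_1 = (1, 1, 0, 1, 1, 1, 1)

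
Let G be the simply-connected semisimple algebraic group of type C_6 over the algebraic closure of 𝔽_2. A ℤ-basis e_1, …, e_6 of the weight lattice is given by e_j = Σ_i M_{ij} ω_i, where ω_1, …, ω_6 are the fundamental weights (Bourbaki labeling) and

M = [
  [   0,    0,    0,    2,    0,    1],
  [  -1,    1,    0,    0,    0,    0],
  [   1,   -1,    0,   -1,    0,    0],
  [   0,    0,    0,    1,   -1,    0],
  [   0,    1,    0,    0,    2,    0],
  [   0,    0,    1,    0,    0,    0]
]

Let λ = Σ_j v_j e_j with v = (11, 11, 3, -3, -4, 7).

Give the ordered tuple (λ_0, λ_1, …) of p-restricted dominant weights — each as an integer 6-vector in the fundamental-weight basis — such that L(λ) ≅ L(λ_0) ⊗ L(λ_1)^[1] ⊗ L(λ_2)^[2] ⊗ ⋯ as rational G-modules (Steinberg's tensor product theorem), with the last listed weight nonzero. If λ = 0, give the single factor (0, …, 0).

Converting to the ω-basis (c_i = row i of M dotted with v = (11, 11, 3, -3, -4, 7)):
  c_1 = 0*11 + 0*11 + 0*3 + 2*-3 + 0*-4 + 1*7 = 1
  c_2 = -1*11 + 1*11 + 0*3 + 0*-3 + 0*-4 + 0*7 = 0
  c_3 = 1*11 + -1*11 + 0*3 + -1*-3 + 0*-4 + 0*7 = 3
  c_4 = 0*11 + 0*11 + 0*3 + 1*-3 + -1*-4 + 0*7 = 1
  c_5 = 0*11 + 1*11 + 0*3 + 0*-3 + 2*-4 + 0*7 = 3
  c_6 = 0*11 + 0*11 + 1*3 + 0*-3 + 0*-4 + 0*7 = 3
p = 2; digits c_i = Σ_j d_{ij}·2^j, 0 ≤ d_{ij} < 2:
  c_1 = 1 = 1·2^0
  c_2 = 0
  c_3 = 3 = 1·2^0 + 1·2^1
  c_4 = 1 = 1·2^0
  c_5 = 3 = 1·2^0 + 1·2^1
  c_6 = 3 = 1·2^0 + 1·2^1
p-restricted factor λ_0 = (1, 0, 1, 1, 1, 1)
p-restricted factor λ_1 = (0, 0, 1, 0, 1, 1)

((1, 0, 1, 1, 1, 1), (0, 0, 1, 0, 1, 1))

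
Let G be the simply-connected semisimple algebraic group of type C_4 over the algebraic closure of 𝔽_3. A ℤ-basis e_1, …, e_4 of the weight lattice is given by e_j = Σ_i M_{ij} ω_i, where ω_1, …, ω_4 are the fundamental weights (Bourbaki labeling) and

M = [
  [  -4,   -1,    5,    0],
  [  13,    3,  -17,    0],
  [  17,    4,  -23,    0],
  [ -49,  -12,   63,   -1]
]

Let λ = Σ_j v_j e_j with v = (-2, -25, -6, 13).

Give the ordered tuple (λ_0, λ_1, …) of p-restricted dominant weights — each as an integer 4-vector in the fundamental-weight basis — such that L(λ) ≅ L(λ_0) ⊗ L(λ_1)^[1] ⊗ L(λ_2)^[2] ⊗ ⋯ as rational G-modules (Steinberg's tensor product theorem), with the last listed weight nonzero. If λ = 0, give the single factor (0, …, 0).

((0, 1, 1, 1), (1, 0, 1, 2))

In the fundamental-weight basis, λ has coordinates c = M·v (v = (-2, -25, -6, 13)):
  c_1 = (-4)·(-2) + (-1)·(-25) + (5)·(-6) + 0·13 = 3
  c_2 = (13)·(-2) + (3)·(-25) + (-17)·(-6) + 0·13 = 1
  c_3 = (17)·(-2) + (4)·(-25) + (-23)·(-6) + 0·13 = 4
  c_4 = (-49)·(-2) + (-12)·(-25) + (63)·(-6) + (-1)·(13) = 7
Writing each c_i in base p = 3:
  c_1 = 3 = 0·3^0 + 1·3^1
  c_2 = 1 = 1·3^0
  c_3 = 4 = 1·3^0 + 1·3^1
  c_4 = 7 = 1·3^0 + 2·3^1
λ_0 = (0, 1, 1, 1)
λ_1 = (1, 0, 1, 2)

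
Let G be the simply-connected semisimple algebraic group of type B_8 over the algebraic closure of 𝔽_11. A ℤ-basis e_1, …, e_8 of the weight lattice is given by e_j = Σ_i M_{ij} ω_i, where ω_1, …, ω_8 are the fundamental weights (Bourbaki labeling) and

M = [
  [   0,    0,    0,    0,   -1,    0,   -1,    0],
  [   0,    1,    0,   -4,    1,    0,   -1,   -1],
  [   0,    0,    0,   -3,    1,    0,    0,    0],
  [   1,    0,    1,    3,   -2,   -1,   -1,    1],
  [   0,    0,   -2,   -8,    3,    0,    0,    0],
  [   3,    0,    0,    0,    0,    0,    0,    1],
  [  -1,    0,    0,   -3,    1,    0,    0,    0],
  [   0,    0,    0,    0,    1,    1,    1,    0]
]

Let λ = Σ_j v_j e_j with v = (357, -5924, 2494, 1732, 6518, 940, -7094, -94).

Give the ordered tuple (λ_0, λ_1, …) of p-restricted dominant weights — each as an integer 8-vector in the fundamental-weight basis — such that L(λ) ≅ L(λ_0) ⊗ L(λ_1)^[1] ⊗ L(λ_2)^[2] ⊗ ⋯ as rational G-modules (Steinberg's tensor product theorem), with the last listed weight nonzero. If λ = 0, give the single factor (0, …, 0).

In the fundamental-weight basis, λ has coordinates c = M·v (v = (357, -5924, 2494, 1732, 6518, 940, -7094, -94)):
  c_1 = 0·357 + (0)·(-5924) + 0·2494 + 0·1732 + (-1)·(6518) + 0·940 + (-1)·(-7094) + (0)·(-94) = 576
  c_2 = 0·357 + (1)·(-5924) + 0·2494 + (-4)·(1732) + 1·6518 + 0·940 + (-1)·(-7094) + (-1)·(-94) = 854
  c_3 = 0·357 + (0)·(-5924) + 0·2494 + (-3)·(1732) + 1·6518 + 0·940 + (0)·(-7094) + (0)·(-94) = 1322
  c_4 = 1·357 + (0)·(-5924) + 1·2494 + 3·1732 + (-2)·(6518) + (-1)·(940) + (-1)·(-7094) + (1)·(-94) = 1071
  c_5 = 0·357 + (0)·(-5924) + (-2)·(2494) + (-8)·(1732) + 3·6518 + 0·940 + (0)·(-7094) + (0)·(-94) = 710
  c_6 = 3·357 + (0)·(-5924) + 0·2494 + 0·1732 + 0·6518 + 0·940 + (0)·(-7094) + (1)·(-94) = 977
  c_7 = (-1)·(357) + (0)·(-5924) + 0·2494 + (-3)·(1732) + 1·6518 + 0·940 + (0)·(-7094) + (0)·(-94) = 965
  c_8 = 0·357 + (0)·(-5924) + 0·2494 + 0·1732 + 1·6518 + 1·940 + (1)·(-7094) + (0)·(-94) = 364
Base-11 expansion of each c_i:
  c_1 = 576 = 4·11^0 + 8·11^1 + 4·11^2
  c_2 = 854 = 7·11^0 + 0·11^1 + 7·11^2
  c_3 = 1322 = 2·11^0 + 10·11^1 + 10·11^2
  c_4 = 1071 = 4·11^0 + 9·11^1 + 8·11^2
  c_5 = 710 = 6·11^0 + 9·11^1 + 5·11^2
  c_6 = 977 = 9·11^0 + 0·11^1 + 8·11^2
  c_7 = 965 = 8·11^0 + 10·11^1 + 7·11^2
  c_8 = 364 = 1·11^0 + 0·11^1 + 3·11^2
Factor λ_0 = (4, 7, 2, 4, 6, 9, 8, 1)
Factor λ_1 = (8, 0, 10, 9, 9, 0, 10, 0)
Factor λ_2 = (4, 7, 10, 8, 5, 8, 7, 3)

((4, 7, 2, 4, 6, 9, 8, 1), (8, 0, 10, 9, 9, 0, 10, 0), (4, 7, 10, 8, 5, 8, 7, 3))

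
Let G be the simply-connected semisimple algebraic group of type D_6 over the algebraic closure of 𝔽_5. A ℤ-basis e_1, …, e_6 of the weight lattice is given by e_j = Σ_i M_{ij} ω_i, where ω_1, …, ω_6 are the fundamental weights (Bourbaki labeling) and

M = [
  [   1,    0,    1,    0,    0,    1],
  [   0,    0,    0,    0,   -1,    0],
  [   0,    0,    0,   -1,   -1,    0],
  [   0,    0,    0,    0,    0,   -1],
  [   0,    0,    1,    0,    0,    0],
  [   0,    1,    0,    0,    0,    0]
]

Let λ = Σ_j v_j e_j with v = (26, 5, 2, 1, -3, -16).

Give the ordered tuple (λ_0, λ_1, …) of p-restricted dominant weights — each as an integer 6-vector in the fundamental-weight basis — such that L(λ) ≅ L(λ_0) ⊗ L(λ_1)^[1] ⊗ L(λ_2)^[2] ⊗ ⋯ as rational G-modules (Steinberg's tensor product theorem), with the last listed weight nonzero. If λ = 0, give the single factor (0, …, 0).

Change of basis e → ω: c = M·v where v = (26, 5, 2, 1, -3, -16):
  c_1 = (1)·(26) + (0)·(5) + (1)·(2) + (0)·(1) + (0)·(-3) + (1)·(-16) = 12
  c_2 = (0)·(26) + (0)·(5) + (0)·(2) + (0)·(1) + (-1)·(-3) + (0)·(-16) = 3
  c_3 = (0)·(26) + (0)·(5) + (0)·(2) + (-1)·(1) + (-1)·(-3) + (0)·(-16) = 2
  c_4 = (0)·(26) + (0)·(5) + (0)·(2) + (0)·(1) + (0)·(-3) + (-1)·(-16) = 16
  c_5 = (0)·(26) + (0)·(5) + (1)·(2) + (0)·(1) + (0)·(-3) + (0)·(-16) = 2
  c_6 = (0)·(26) + (1)·(5) + (0)·(2) + (0)·(1) + (0)·(-3) + (0)·(-16) = 5
Expand coordinatewise in base 5:
  c_1 = 12 = 2·5^0 + 2·5^1
  c_2 = 3 = 3·5^0
  c_3 = 2 = 2·5^0
  c_4 = 16 = 1·5^0 + 3·5^1
  c_5 = 2 = 2·5^0
  c_6 = 5 = 0·5^0 + 1·5^1
Factor λ_0 = (2, 3, 2, 1, 2, 0)
Factor λ_1 = (2, 0, 0, 3, 0, 1)

((2, 3, 2, 1, 2, 0), (2, 0, 0, 3, 0, 1))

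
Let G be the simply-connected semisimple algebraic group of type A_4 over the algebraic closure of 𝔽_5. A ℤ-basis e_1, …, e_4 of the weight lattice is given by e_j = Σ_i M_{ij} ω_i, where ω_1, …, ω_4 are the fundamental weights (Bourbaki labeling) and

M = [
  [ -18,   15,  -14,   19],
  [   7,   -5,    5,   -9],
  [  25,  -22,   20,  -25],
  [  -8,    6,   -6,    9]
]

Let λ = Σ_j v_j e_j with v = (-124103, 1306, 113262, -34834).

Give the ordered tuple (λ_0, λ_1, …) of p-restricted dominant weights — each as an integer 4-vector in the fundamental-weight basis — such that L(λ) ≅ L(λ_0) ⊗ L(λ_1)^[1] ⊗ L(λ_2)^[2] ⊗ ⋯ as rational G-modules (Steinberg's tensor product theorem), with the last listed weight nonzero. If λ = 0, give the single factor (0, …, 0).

Compute c_i = Σ_j M_{ij} v_j with v = (-124103, 1306, 113262, -34834):
  c_1 = (-18)·(-124103) + 15·1306 + (-14)·(113262) + (19)·(-34834) = 5930
  c_2 = (7)·(-124103) + (-5)·(1306) + 5·113262 + (-9)·(-34834) = 4565
  c_3 = (25)·(-124103) + (-22)·(1306) + 20·113262 + (-25)·(-34834) = 4783
  c_4 = (-8)·(-124103) + 6·1306 + (-6)·(113262) + (9)·(-34834) = 7582
p = 5; digits c_i = Σ_j d_{ij}·5^j, 0 ≤ d_{ij} < 5:
  c_1 = 5930 = 0·5^0 + 1·5^1 + 2·5^2 + 2·5^3 + 4·5^4 + 1·5^5
  c_2 = 4565 = 0·5^0 + 3·5^1 + 2·5^2 + 1·5^3 + 2·5^4 + 1·5^5
  c_3 = 4783 = 3·5^0 + 1·5^1 + 1·5^2 + 3·5^3 + 2·5^4 + 1·5^5
  c_4 = 7582 = 2·5^0 + 1·5^1 + 3·5^2 + 0·5^3 + 2·5^4 + 2·5^5
λ_0 = (0, 0, 3, 2)
λ_1 = (1, 3, 1, 1)
λ_2 = (2, 2, 1, 3)
λ_3 = (2, 1, 3, 0)
λ_4 = (4, 2, 2, 2)
λ_5 = (1, 1, 1, 2)

((0, 0, 3, 2), (1, 3, 1, 1), (2, 2, 1, 3), (2, 1, 3, 0), (4, 2, 2, 2), (1, 1, 1, 2))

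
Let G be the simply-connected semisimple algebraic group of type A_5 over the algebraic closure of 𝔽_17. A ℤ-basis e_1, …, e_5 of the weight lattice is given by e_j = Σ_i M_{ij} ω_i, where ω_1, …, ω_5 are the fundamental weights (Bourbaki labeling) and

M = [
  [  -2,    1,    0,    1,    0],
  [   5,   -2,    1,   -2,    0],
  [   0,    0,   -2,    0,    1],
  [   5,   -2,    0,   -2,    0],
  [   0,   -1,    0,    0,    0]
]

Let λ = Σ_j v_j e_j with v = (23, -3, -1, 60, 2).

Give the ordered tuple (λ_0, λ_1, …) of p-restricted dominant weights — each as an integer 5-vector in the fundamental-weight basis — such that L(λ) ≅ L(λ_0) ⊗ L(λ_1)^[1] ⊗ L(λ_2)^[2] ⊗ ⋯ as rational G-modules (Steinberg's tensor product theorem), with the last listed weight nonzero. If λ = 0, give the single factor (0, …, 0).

((11, 0, 4, 1, 3),)

Converting to the ω-basis (c_i = row i of M dotted with v = (23, -3, -1, 60, 2)):
  c_1 = (-2)·(23) + (1)·(-3) + (0)·(-1) + 1·60 + 0·2 = 11
  c_2 = 5·23 + (-2)·(-3) + (1)·(-1) + (-2)·(60) + 0·2 = 0
  c_3 = 0·23 + (0)·(-3) + (-2)·(-1) + 0·60 + 1·2 = 4
  c_4 = 5·23 + (-2)·(-3) + (0)·(-1) + (-2)·(60) + 0·2 = 1
  c_5 = 0·23 + (-1)·(-3) + (0)·(-1) + 0·60 + 0·2 = 3
p = 17; digits c_i = Σ_j d_{ij}·17^j, 0 ≤ d_{ij} < 17:
  c_1 = 11 = 11·17^0
  c_2 = 0
  c_3 = 4 = 4·17^0
  c_4 = 1 = 1·17^0
  c_5 = 3 = 3·17^0
λ_0 = (11, 0, 4, 1, 3)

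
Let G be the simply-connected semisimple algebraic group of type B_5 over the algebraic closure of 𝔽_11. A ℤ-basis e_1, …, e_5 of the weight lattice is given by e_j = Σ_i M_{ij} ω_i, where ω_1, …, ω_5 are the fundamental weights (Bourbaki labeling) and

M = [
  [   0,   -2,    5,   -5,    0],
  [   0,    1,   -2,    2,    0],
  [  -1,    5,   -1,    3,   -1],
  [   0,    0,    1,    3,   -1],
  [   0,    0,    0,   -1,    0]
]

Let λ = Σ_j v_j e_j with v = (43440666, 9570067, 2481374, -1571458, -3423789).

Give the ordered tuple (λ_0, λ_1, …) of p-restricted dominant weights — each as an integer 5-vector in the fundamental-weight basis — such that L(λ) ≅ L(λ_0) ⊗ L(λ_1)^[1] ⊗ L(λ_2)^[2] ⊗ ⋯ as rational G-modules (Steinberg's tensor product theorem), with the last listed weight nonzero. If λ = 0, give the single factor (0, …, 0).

((2, 6, 7, 6, 9), (5, 5, 3, 2, 2), (5, 2, 1, 7, 7), (8, 0, 6, 3, 3), (10, 1, 10, 4, 8), (6, 9, 3, 7, 9))

Converting to the ω-basis (c_i = row i of M dotted with v = (43440666, 9570067, 2481374, -1571458, -3423789)):
  c_1 = 0*43440666 + -2*9570067 + 5*2481374 + -5*-1571458 + 0*-3423789 = 1124026
  c_2 = 0*43440666 + 1*9570067 + -2*2481374 + 2*-1571458 + 0*-3423789 = 1464403
  c_3 = -1*43440666 + 5*9570067 + -1*2481374 + 3*-1571458 + -1*-3423789 = 637710
  c_4 = 0*43440666 + 0*9570067 + 1*2481374 + 3*-1571458 + -1*-3423789 = 1190789
  c_5 = 0*43440666 + 0*9570067 + 0*2481374 + -1*-1571458 + 0*-3423789 = 1571458
p = 11; digits c_i = Σ_j d_{ij}·11^j, 0 ≤ d_{ij} < 11:
  c_1 = 1124026 = 2·11^0 + 5·11^1 + 5·11^2 + 8·11^3 + 10·11^4 + 6·11^5
  c_2 = 1464403 = 6·11^0 + 5·11^1 + 2·11^2 + 0·11^3 + 1·11^4 + 9·11^5
  c_3 = 637710 = 7·11^0 + 3·11^1 + 1·11^2 + 6·11^3 + 10·11^4 + 3·11^5
  c_4 = 1190789 = 6·11^0 + 2·11^1 + 7·11^2 + 3·11^3 + 4·11^4 + 7·11^5
  c_5 = 1571458 = 9·11^0 + 2·11^1 + 7·11^2 + 3·11^3 + 8·11^4 + 9·11^5
Factor λ_0 = (2, 6, 7, 6, 9)
Factor λ_1 = (5, 5, 3, 2, 2)
Factor λ_2 = (5, 2, 1, 7, 7)
Factor λ_3 = (8, 0, 6, 3, 3)
Factor λ_4 = (10, 1, 10, 4, 8)
Factor λ_5 = (6, 9, 3, 7, 9)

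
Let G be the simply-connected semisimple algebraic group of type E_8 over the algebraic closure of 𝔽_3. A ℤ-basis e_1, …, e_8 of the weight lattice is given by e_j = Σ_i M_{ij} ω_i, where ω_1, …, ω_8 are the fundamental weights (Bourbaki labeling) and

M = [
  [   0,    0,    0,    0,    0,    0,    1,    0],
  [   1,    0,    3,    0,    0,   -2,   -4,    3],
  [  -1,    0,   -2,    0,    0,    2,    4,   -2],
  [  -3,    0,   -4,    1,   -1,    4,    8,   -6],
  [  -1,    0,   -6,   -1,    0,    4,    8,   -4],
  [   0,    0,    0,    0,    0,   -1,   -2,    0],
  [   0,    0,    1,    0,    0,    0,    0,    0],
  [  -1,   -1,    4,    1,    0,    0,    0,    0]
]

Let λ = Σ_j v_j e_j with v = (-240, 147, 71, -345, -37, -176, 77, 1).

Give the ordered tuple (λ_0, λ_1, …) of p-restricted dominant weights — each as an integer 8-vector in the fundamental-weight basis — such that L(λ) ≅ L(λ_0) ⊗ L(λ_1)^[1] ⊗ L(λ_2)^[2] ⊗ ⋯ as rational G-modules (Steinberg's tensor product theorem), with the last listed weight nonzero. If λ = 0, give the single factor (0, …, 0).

ω-coordinates c = M·v, v = (-240, 147, 71, -345, -37, -176, 77, 1):
  c_1 = (0)·(-240) + (0)·(147) + (0)·(71) + (0)·(-345) + (0)·(-37) + (0)·(-176) + (1)·(77) + (0)·(1) = 77
  c_2 = (1)·(-240) + (0)·(147) + (3)·(71) + (0)·(-345) + (0)·(-37) + (-2)·(-176) + (-4)·(77) + (3)·(1) = 20
  c_3 = (-1)·(-240) + (0)·(147) + (-2)·(71) + (0)·(-345) + (0)·(-37) + (2)·(-176) + (4)·(77) + (-2)·(1) = 52
  c_4 = (-3)·(-240) + (0)·(147) + (-4)·(71) + (1)·(-345) + (-1)·(-37) + (4)·(-176) + (8)·(77) + (-6)·(1) = 34
  c_5 = (-1)·(-240) + (0)·(147) + (-6)·(71) + (-1)·(-345) + (0)·(-37) + (4)·(-176) + (8)·(77) + (-4)·(1) = 67
  c_6 = (0)·(-240) + (0)·(147) + (0)·(71) + (0)·(-345) + (0)·(-37) + (-1)·(-176) + (-2)·(77) + (0)·(1) = 22
  c_7 = (0)·(-240) + (0)·(147) + (1)·(71) + (0)·(-345) + (0)·(-37) + (0)·(-176) + (0)·(77) + (0)·(1) = 71
  c_8 = (-1)·(-240) + (-1)·(147) + (4)·(71) + (1)·(-345) + (0)·(-37) + (0)·(-176) + (0)·(77) + (0)·(1) = 32
Writing each c_i in base p = 3:
  c_1 = 77 = 2·3^0 + 1·3^1 + 2·3^2 + 2·3^3
  c_2 = 20 = 2·3^0 + 0·3^1 + 2·3^2
  c_3 = 52 = 1·3^0 + 2·3^1 + 2·3^2 + 1·3^3
  c_4 = 34 = 1·3^0 + 2·3^1 + 0·3^2 + 1·3^3
  c_5 = 67 = 1·3^0 + 1·3^1 + 1·3^2 + 2·3^3
  c_6 = 22 = 1·3^0 + 1·3^1 + 2·3^2
  c_7 = 71 = 2·3^0 + 2·3^1 + 1·3^2 + 2·3^3
  c_8 = 32 = 2·3^0 + 1·3^1 + 0·3^2 + 1·3^3
Factor λ_0 = (2, 2, 1, 1, 1, 1, 2, 2)
Factor λ_1 = (1, 0, 2, 2, 1, 1, 2, 1)
Factor λ_2 = (2, 2, 2, 0, 1, 2, 1, 0)
Factor λ_3 = (2, 0, 1, 1, 2, 0, 2, 1)

((2, 2, 1, 1, 1, 1, 2, 2), (1, 0, 2, 2, 1, 1, 2, 1), (2, 2, 2, 0, 1, 2, 1, 0), (2, 0, 1, 1, 2, 0, 2, 1))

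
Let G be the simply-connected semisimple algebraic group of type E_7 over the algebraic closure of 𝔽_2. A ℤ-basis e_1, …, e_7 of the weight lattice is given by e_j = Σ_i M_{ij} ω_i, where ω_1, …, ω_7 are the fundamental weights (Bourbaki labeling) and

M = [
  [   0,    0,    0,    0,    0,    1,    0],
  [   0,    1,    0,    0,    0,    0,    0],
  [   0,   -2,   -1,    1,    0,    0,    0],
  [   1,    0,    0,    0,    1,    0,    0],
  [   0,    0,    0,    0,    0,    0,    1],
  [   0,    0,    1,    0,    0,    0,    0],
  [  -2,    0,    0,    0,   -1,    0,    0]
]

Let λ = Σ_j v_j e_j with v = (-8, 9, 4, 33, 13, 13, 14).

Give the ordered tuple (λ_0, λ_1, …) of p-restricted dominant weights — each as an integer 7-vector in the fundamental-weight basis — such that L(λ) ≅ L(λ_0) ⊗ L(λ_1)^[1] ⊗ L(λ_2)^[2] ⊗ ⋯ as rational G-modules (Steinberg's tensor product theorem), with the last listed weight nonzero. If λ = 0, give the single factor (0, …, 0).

((1, 1, 1, 1, 0, 0, 1), (0, 0, 1, 0, 1, 0, 1), (1, 0, 0, 1, 1, 1, 0), (1, 1, 1, 0, 1, 0, 0))

Compute c_i = Σ_j M_{ij} v_j with v = (-8, 9, 4, 33, 13, 13, 14):
  c_1 = (0)·(-8) + (0)·(9) + (0)·(4) + (0)·(33) + (0)·(13) + (1)·(13) + (0)·(14) = 13
  c_2 = (0)·(-8) + (1)·(9) + (0)·(4) + (0)·(33) + (0)·(13) + (0)·(13) + (0)·(14) = 9
  c_3 = (0)·(-8) + (-2)·(9) + (-1)·(4) + (1)·(33) + (0)·(13) + (0)·(13) + (0)·(14) = 11
  c_4 = (1)·(-8) + (0)·(9) + (0)·(4) + (0)·(33) + (1)·(13) + (0)·(13) + (0)·(14) = 5
  c_5 = (0)·(-8) + (0)·(9) + (0)·(4) + (0)·(33) + (0)·(13) + (0)·(13) + (1)·(14) = 14
  c_6 = (0)·(-8) + (0)·(9) + (1)·(4) + (0)·(33) + (0)·(13) + (0)·(13) + (0)·(14) = 4
  c_7 = (-2)·(-8) + (0)·(9) + (0)·(4) + (0)·(33) + (-1)·(13) + (0)·(13) + (0)·(14) = 3
Base-2 expansion of each c_i:
  c_1 = 13 = 1·2^0 + 0·2^1 + 1·2^2 + 1·2^3
  c_2 = 9 = 1·2^0 + 0·2^1 + 0·2^2 + 1·2^3
  c_3 = 11 = 1·2^0 + 1·2^1 + 0·2^2 + 1·2^3
  c_4 = 5 = 1·2^0 + 0·2^1 + 1·2^2
  c_5 = 14 = 0·2^0 + 1·2^1 + 1·2^2 + 1·2^3
  c_6 = 4 = 0·2^0 + 0·2^1 + 1·2^2
  c_7 = 3 = 1·2^0 + 1·2^1
λ_0 = (1, 1, 1, 1, 0, 0, 1)
λ_1 = (0, 0, 1, 0, 1, 0, 1)
λ_2 = (1, 0, 0, 1, 1, 1, 0)
λ_3 = (1, 1, 1, 0, 1, 0, 0)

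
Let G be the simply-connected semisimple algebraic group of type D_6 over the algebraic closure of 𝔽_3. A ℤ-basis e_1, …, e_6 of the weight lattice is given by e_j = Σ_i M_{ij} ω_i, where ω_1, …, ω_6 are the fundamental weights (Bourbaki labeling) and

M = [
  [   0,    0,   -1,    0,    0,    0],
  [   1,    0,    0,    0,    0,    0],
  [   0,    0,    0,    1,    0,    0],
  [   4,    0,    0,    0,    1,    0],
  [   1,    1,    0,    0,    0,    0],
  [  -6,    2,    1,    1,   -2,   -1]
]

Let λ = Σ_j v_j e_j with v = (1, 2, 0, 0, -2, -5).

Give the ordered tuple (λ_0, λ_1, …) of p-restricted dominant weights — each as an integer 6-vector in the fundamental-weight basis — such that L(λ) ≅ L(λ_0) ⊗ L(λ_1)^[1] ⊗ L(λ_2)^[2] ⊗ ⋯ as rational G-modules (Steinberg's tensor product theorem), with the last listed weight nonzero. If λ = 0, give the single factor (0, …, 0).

In the fundamental-weight basis, λ has coordinates c = M·v (v = (1, 2, 0, 0, -2, -5)):
  c_1 = 0*1 + 0*2 + -1*0 + 0*0 + 0*-2 + 0*-5 = 0
  c_2 = 1*1 + 0*2 + 0*0 + 0*0 + 0*-2 + 0*-5 = 1
  c_3 = 0*1 + 0*2 + 0*0 + 1*0 + 0*-2 + 0*-5 = 0
  c_4 = 4*1 + 0*2 + 0*0 + 0*0 + 1*-2 + 0*-5 = 2
  c_5 = 1*1 + 1*2 + 0*0 + 0*0 + 0*-2 + 0*-5 = 3
  c_6 = -6*1 + 2*2 + 1*0 + 1*0 + -2*-2 + -1*-5 = 7
Expand coordinatewise in base 3:
  c_1 = 0
  c_2 = 1 = 1·3^0
  c_3 = 0
  c_4 = 2 = 2·3^0
  c_5 = 3 = 0·3^0 + 1·3^1
  c_6 = 7 = 1·3^0 + 2·3^1
λ_0 = (0, 1, 0, 2, 0, 1)
λ_1 = (0, 0, 0, 0, 1, 2)

((0, 1, 0, 2, 0, 1), (0, 0, 0, 0, 1, 2))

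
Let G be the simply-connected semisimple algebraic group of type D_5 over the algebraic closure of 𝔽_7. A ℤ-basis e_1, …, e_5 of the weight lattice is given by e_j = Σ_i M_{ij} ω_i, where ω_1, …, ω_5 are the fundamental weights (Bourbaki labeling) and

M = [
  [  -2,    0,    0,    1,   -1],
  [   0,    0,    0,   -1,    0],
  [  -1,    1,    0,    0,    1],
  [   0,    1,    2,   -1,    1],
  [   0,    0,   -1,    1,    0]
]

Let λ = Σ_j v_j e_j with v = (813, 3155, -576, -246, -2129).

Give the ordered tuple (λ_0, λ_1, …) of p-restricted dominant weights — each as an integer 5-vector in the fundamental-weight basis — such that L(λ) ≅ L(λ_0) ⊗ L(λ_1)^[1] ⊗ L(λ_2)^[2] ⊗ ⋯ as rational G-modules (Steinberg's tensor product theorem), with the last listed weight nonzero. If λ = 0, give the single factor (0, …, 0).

((5, 1, 3, 1, 1), (1, 0, 2, 3, 5), (5, 5, 4, 2, 6))

Compute c_i = Σ_j M_{ij} v_j with v = (813, 3155, -576, -246, -2129):
  c_1 = (-2)·(813) + (0)·(3155) + (0)·(-576) + (1)·(-246) + (-1)·(-2129) = 257
  c_2 = (0)·(813) + (0)·(3155) + (0)·(-576) + (-1)·(-246) + (0)·(-2129) = 246
  c_3 = (-1)·(813) + (1)·(3155) + (0)·(-576) + (0)·(-246) + (1)·(-2129) = 213
  c_4 = (0)·(813) + (1)·(3155) + (2)·(-576) + (-1)·(-246) + (1)·(-2129) = 120
  c_5 = (0)·(813) + (0)·(3155) + (-1)·(-576) + (1)·(-246) + (0)·(-2129) = 330
p = 7; digits c_i = Σ_j d_{ij}·7^j, 0 ≤ d_{ij} < 7:
  c_1 = 257 = 5·7^0 + 1·7^1 + 5·7^2
  c_2 = 246 = 1·7^0 + 0·7^1 + 5·7^2
  c_3 = 213 = 3·7^0 + 2·7^1 + 4·7^2
  c_4 = 120 = 1·7^0 + 3·7^1 + 2·7^2
  c_5 = 330 = 1·7^0 + 5·7^1 + 6·7^2
Factor λ_0 = (5, 1, 3, 1, 1)
Factor λ_1 = (1, 0, 2, 3, 5)
Factor λ_2 = (5, 5, 4, 2, 6)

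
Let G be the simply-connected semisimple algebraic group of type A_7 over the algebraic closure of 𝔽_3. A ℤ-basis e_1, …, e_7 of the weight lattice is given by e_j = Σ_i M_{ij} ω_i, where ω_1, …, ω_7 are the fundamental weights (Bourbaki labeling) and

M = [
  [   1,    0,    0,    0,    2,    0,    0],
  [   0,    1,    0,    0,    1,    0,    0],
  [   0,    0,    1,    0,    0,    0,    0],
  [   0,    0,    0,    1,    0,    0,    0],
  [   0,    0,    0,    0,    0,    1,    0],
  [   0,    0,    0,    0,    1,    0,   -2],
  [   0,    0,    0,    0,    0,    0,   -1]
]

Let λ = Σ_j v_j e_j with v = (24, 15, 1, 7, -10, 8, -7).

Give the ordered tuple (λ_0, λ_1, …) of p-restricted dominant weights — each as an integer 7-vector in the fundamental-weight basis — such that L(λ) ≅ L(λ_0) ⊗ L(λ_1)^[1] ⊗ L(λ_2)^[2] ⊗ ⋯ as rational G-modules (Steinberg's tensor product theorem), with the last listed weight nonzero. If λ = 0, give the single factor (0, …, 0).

In the fundamental-weight basis, λ has coordinates c = M·v (v = (24, 15, 1, 7, -10, 8, -7)):
  c_1 = 1·24 + 0·15 + 0·1 + 0·7 + (2)·(-10) + 0·8 + (0)·(-7) = 4
  c_2 = 0·24 + 1·15 + 0·1 + 0·7 + (1)·(-10) + 0·8 + (0)·(-7) = 5
  c_3 = 0·24 + 0·15 + 1·1 + 0·7 + (0)·(-10) + 0·8 + (0)·(-7) = 1
  c_4 = 0·24 + 0·15 + 0·1 + 1·7 + (0)·(-10) + 0·8 + (0)·(-7) = 7
  c_5 = 0·24 + 0·15 + 0·1 + 0·7 + (0)·(-10) + 1·8 + (0)·(-7) = 8
  c_6 = 0·24 + 0·15 + 0·1 + 0·7 + (1)·(-10) + 0·8 + (-2)·(-7) = 4
  c_7 = 0·24 + 0·15 + 0·1 + 0·7 + (0)·(-10) + 0·8 + (-1)·(-7) = 7
p = 3; digits c_i = Σ_j d_{ij}·3^j, 0 ≤ d_{ij} < 3:
  c_1 = 4 = 1·3^0 + 1·3^1
  c_2 = 5 = 2·3^0 + 1·3^1
  c_3 = 1 = 1·3^0
  c_4 = 7 = 1·3^0 + 2·3^1
  c_5 = 8 = 2·3^0 + 2·3^1
  c_6 = 4 = 1·3^0 + 1·3^1
  c_7 = 7 = 1·3^0 + 2·3^1
p-restricted factor λ_0 = (1, 2, 1, 1, 2, 1, 1)
p-restricted factor λ_1 = (1, 1, 0, 2, 2, 1, 2)

((1, 2, 1, 1, 2, 1, 1), (1, 1, 0, 2, 2, 1, 2))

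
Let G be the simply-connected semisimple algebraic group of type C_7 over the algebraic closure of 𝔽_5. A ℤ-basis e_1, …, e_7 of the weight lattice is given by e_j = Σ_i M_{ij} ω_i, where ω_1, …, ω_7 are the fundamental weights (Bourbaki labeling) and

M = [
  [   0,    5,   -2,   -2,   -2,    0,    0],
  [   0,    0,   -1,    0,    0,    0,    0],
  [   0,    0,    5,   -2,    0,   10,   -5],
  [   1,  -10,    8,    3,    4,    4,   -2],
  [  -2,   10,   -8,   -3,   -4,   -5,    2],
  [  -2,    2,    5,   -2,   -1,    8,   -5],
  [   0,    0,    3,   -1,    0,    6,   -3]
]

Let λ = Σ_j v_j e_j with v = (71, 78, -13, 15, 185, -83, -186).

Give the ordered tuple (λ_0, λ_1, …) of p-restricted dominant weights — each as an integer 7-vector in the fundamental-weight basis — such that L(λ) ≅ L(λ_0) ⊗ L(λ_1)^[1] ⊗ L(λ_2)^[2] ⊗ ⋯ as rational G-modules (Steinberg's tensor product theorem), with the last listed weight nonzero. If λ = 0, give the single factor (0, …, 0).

Change of basis e → ω: c = M·v where v = (71, 78, -13, 15, 185, -83, -186):
  c_1 = 0·71 + 5·78 + (-2)·(-13) + (-2)·(15) + (-2)·(185) + (0)·(-83) + (0)·(-186) = 16
  c_2 = 0·71 + 0·78 + (-1)·(-13) + 0·15 + 0·185 + (0)·(-83) + (0)·(-186) = 13
  c_3 = 0·71 + 0·78 + (5)·(-13) + (-2)·(15) + 0·185 + (10)·(-83) + (-5)·(-186) = 5
  c_4 = 1·71 + (-10)·(78) + (8)·(-13) + 3·15 + 4·185 + (4)·(-83) + (-2)·(-186) = 12
  c_5 = (-2)·(71) + 10·78 + (-8)·(-13) + (-3)·(15) + (-4)·(185) + (-5)·(-83) + (2)·(-186) = 0
  c_6 = (-2)·(71) + 2·78 + (5)·(-13) + (-2)·(15) + (-1)·(185) + (8)·(-83) + (-5)·(-186) = 0
  c_7 = 0·71 + 0·78 + (3)·(-13) + (-1)·(15) + 0·185 + (6)·(-83) + (-3)·(-186) = 6
Writing each c_i in base p = 5:
  c_1 = 16 = 1·5^0 + 3·5^1
  c_2 = 13 = 3·5^0 + 2·5^1
  c_3 = 5 = 0·5^0 + 1·5^1
  c_4 = 12 = 2·5^0 + 2·5^1
  c_5 = 0
  c_6 = 0
  c_7 = 6 = 1·5^0 + 1·5^1
Factor λ_0 = (1, 3, 0, 2, 0, 0, 1)
Factor λ_1 = (3, 2, 1, 2, 0, 0, 1)

((1, 3, 0, 2, 0, 0, 1), (3, 2, 1, 2, 0, 0, 1))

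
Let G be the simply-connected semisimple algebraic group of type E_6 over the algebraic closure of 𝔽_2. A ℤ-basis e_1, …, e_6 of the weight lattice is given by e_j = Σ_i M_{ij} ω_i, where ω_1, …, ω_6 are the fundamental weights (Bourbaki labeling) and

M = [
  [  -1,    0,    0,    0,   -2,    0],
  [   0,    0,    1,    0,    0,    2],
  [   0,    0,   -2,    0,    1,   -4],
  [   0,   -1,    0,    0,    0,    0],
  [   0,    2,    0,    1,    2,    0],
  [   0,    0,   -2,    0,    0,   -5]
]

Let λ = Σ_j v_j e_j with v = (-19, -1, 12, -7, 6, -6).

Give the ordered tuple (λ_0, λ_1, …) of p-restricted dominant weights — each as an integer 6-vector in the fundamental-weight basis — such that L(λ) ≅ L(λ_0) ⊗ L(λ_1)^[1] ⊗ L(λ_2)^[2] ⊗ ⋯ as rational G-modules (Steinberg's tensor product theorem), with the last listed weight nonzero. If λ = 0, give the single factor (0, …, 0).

Converting to the ω-basis (c_i = row i of M dotted with v = (-19, -1, 12, -7, 6, -6)):
  c_1 = (-1)·(-19) + (0)·(-1) + (0)·(12) + (0)·(-7) + (-2)·(6) + (0)·(-6) = 7
  c_2 = (0)·(-19) + (0)·(-1) + (1)·(12) + (0)·(-7) + (0)·(6) + (2)·(-6) = 0
  c_3 = (0)·(-19) + (0)·(-1) + (-2)·(12) + (0)·(-7) + (1)·(6) + (-4)·(-6) = 6
  c_4 = (0)·(-19) + (-1)·(-1) + (0)·(12) + (0)·(-7) + (0)·(6) + (0)·(-6) = 1
  c_5 = (0)·(-19) + (2)·(-1) + (0)·(12) + (1)·(-7) + (2)·(6) + (0)·(-6) = 3
  c_6 = (0)·(-19) + (0)·(-1) + (-2)·(12) + (0)·(-7) + (0)·(6) + (-5)·(-6) = 6
p = 2; digits c_i = Σ_j d_{ij}·2^j, 0 ≤ d_{ij} < 2:
  c_1 = 7 = 1·2^0 + 1·2^1 + 1·2^2
  c_2 = 0
  c_3 = 6 = 0·2^0 + 1·2^1 + 1·2^2
  c_4 = 1 = 1·2^0
  c_5 = 3 = 1·2^0 + 1·2^1
  c_6 = 6 = 0·2^0 + 1·2^1 + 1·2^2
λ_0 = (1, 0, 0, 1, 1, 0)
λ_1 = (1, 0, 1, 0, 1, 1)
λ_2 = (1, 0, 1, 0, 0, 1)

((1, 0, 0, 1, 1, 0), (1, 0, 1, 0, 1, 1), (1, 0, 1, 0, 0, 1))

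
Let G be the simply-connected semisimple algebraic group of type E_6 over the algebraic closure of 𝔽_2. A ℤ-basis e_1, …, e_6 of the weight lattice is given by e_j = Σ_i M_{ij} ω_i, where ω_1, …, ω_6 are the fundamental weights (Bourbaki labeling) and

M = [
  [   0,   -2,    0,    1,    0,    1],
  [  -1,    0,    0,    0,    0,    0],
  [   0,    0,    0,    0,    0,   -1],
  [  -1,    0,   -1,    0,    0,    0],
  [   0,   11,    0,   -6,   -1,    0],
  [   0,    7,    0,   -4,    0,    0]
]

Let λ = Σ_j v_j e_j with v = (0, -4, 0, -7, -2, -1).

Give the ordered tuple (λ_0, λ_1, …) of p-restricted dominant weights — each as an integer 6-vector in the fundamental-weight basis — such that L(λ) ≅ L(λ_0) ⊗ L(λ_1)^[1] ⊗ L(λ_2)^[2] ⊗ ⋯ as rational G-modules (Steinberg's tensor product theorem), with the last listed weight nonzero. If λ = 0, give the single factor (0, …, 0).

((0, 0, 1, 0, 0, 0),)

Change of basis e → ω: c = M·v where v = (0, -4, 0, -7, -2, -1):
  c_1 = (0)·(0) + (-2)·(-4) + (0)·(0) + (1)·(-7) + (0)·(-2) + (1)·(-1) = 0
  c_2 = (-1)·(0) + (0)·(-4) + (0)·(0) + (0)·(-7) + (0)·(-2) + (0)·(-1) = 0
  c_3 = (0)·(0) + (0)·(-4) + (0)·(0) + (0)·(-7) + (0)·(-2) + (-1)·(-1) = 1
  c_4 = (-1)·(0) + (0)·(-4) + (-1)·(0) + (0)·(-7) + (0)·(-2) + (0)·(-1) = 0
  c_5 = (0)·(0) + (11)·(-4) + (0)·(0) + (-6)·(-7) + (-1)·(-2) + (0)·(-1) = 0
  c_6 = (0)·(0) + (7)·(-4) + (0)·(0) + (-4)·(-7) + (0)·(-2) + (0)·(-1) = 0
Expand coordinatewise in base 2:
  c_1 = 0
  c_2 = 0
  c_3 = 1 = 1·2^0
  c_4 = 0
  c_5 = 0
  c_6 = 0
Factor λ_0 = (0, 0, 1, 0, 0, 0)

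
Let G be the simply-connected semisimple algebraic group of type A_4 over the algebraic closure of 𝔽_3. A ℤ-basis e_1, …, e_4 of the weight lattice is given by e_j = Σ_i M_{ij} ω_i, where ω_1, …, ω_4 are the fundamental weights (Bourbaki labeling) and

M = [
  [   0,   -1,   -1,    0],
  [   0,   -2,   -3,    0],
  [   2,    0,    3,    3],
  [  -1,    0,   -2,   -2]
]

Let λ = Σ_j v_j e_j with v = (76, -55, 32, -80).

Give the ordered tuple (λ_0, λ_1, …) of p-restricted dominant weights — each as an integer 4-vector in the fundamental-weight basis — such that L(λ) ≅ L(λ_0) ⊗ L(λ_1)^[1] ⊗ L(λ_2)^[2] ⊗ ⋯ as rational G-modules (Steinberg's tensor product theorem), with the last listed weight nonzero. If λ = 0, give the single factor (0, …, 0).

((2, 2, 2, 2), (1, 1, 2, 0), (2, 1, 0, 2))

In the fundamental-weight basis, λ has coordinates c = M·v (v = (76, -55, 32, -80)):
  c_1 = 0·76 + (-1)·(-55) + (-1)·(32) + (0)·(-80) = 23
  c_2 = 0·76 + (-2)·(-55) + (-3)·(32) + (0)·(-80) = 14
  c_3 = 2·76 + (0)·(-55) + 3·32 + (3)·(-80) = 8
  c_4 = (-1)·(76) + (0)·(-55) + (-2)·(32) + (-2)·(-80) = 20
p = 3; digits c_i = Σ_j d_{ij}·3^j, 0 ≤ d_{ij} < 3:
  c_1 = 23 = 2·3^0 + 1·3^1 + 2·3^2
  c_2 = 14 = 2·3^0 + 1·3^1 + 1·3^2
  c_3 = 8 = 2·3^0 + 2·3^1
  c_4 = 20 = 2·3^0 + 0·3^1 + 2·3^2
Factor λ_0 = (2, 2, 2, 2)
Factor λ_1 = (1, 1, 2, 0)
Factor λ_2 = (2, 1, 0, 2)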